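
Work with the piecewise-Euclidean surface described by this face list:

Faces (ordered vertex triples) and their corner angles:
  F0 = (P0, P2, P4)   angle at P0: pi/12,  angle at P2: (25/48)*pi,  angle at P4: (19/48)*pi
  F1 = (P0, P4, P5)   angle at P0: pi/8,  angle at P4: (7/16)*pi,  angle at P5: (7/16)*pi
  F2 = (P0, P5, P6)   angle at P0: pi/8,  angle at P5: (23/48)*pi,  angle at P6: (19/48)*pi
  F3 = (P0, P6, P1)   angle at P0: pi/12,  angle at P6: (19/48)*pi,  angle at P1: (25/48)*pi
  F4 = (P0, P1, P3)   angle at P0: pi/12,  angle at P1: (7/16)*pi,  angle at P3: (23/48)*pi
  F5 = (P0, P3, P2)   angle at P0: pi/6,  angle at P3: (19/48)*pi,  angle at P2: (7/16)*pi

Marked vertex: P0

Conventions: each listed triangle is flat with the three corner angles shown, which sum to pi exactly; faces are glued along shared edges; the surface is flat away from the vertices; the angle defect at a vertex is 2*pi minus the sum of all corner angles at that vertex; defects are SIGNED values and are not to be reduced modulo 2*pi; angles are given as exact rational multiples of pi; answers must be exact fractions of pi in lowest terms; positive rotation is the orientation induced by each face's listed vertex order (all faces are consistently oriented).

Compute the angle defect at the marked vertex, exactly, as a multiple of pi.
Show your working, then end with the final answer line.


Sum of corner angles at P0: (2/3)*pi
defect = 2*pi - (2/3)*pi

Answer: defect(P0) = (4/3)*pi


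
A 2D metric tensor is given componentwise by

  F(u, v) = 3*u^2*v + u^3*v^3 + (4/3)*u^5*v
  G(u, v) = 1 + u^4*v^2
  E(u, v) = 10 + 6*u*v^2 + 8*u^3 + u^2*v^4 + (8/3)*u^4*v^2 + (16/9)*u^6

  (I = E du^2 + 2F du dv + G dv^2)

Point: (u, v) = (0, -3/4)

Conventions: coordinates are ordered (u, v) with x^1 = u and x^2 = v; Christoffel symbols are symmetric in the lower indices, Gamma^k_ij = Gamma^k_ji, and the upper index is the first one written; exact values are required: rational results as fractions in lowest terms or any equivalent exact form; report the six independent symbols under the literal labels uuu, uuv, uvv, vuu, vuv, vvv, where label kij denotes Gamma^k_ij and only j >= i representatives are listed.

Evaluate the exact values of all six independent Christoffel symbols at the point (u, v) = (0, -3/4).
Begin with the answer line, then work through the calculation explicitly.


Answer: Gamma_uuu = 27/160, Gamma_uuv = 0, Gamma_uvv = 0, Gamma_vuu = 0, Gamma_vuv = 0, Gamma_vvv = 0

E = 10, F = 0, G = 1 at the point
E_u = 27/8, E_v = 0, F_u = 0, F_v = 0, G_u = 0, G_v = 0
EG - F^2 = 10;  g^inv = (1/10) * [[1, 0], [0, 10]]
first-kind symbols [ij,l] = (1/2)(d_i g_jl + d_j g_il - d_l g_ij): [uu,u] = E_u/2 = 27/16, [uu,v] = F_u - E_v/2 = 0, [uv,u] = E_v/2 = 0, [uv,v] = G_u/2 = 0, [vv,u] = F_v - G_u/2 = 0, [vv,v] = G_v/2 = 0
Gamma^u_ij = (G*[ij,u] - F*[ij,v])/(EG - F^2), Gamma^v_ij = (E*[ij,v] - F*[ij,u])/(EG - F^2)


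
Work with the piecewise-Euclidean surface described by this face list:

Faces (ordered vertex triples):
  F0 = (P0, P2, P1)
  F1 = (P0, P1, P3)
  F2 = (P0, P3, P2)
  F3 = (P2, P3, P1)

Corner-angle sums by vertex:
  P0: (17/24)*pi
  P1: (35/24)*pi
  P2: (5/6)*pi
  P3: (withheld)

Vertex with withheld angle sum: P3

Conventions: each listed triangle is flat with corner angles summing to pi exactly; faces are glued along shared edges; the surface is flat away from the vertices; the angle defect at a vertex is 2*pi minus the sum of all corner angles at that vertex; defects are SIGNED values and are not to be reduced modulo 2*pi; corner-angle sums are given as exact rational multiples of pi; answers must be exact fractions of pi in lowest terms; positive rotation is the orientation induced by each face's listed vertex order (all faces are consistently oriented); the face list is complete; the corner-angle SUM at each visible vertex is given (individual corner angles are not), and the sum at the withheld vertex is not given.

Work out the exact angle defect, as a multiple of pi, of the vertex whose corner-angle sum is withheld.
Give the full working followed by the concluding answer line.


V = 4, E = 6, F = 4; chi = V - E + F = 2
Gauss-Bonnet: total defect = 2*pi*chi = 4*pi; visible defects sum to 3*pi

Answer: defect(P3) = pi


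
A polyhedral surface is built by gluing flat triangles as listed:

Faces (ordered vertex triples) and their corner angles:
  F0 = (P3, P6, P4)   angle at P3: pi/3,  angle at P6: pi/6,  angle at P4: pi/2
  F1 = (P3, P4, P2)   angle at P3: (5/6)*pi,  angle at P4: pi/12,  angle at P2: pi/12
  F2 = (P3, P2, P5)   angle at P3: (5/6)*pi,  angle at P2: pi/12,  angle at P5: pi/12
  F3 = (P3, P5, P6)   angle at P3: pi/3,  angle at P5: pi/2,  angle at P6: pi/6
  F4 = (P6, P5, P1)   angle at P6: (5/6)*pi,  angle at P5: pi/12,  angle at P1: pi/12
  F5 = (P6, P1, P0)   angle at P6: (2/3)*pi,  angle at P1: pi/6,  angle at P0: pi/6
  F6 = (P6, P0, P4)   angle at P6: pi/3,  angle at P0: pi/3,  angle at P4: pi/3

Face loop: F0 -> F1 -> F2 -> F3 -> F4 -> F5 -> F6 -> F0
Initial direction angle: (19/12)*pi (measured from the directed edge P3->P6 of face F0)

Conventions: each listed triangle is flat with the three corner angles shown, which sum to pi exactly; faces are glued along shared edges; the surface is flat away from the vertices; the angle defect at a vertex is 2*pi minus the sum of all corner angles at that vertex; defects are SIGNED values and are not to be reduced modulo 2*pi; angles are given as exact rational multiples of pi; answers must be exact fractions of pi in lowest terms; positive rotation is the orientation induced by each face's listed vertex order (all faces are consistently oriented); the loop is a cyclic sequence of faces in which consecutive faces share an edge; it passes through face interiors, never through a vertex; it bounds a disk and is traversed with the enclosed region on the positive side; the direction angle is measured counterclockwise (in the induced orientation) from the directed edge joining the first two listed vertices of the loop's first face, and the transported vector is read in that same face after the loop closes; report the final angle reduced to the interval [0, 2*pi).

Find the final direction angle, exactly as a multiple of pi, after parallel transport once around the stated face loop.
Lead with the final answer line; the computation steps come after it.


Answer: final direction angle = (13/12)*pi

enclosed vertex P3: corner angles sum to (7/3)*pi, defect = 2*pi - (7/3)*pi = -pi/3
enclosed vertex P6: corner angles sum to (13/6)*pi, defect = 2*pi - (13/6)*pi = -pi/6
final direction = starting direction + enclosed defect total, reduced mod 2*pi (induced orientation)
final angle = (19/12)*pi - pi/2 = (13/12)*pi (mod 2*pi)


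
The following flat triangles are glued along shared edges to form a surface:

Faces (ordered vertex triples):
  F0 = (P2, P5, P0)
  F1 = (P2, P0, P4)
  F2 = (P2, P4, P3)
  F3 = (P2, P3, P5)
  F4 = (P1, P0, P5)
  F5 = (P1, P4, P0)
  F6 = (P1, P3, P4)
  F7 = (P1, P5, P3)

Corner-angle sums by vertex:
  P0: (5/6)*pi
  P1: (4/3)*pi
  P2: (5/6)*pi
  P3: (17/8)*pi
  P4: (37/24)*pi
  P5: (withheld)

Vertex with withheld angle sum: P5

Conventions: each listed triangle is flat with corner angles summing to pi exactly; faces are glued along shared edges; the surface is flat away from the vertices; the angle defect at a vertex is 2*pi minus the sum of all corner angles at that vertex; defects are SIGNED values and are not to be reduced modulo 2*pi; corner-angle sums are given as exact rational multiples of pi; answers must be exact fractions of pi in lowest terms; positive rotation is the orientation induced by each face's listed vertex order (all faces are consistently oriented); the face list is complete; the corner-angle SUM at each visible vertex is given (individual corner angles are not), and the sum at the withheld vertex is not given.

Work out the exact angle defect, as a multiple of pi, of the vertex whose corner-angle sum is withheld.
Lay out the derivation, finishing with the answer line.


V = 6, E = 12, F = 8; chi = V - E + F = 2
Gauss-Bonnet: total defect = 2*pi*chi = 4*pi; visible defects sum to (10/3)*pi

Answer: defect(P5) = (2/3)*pi


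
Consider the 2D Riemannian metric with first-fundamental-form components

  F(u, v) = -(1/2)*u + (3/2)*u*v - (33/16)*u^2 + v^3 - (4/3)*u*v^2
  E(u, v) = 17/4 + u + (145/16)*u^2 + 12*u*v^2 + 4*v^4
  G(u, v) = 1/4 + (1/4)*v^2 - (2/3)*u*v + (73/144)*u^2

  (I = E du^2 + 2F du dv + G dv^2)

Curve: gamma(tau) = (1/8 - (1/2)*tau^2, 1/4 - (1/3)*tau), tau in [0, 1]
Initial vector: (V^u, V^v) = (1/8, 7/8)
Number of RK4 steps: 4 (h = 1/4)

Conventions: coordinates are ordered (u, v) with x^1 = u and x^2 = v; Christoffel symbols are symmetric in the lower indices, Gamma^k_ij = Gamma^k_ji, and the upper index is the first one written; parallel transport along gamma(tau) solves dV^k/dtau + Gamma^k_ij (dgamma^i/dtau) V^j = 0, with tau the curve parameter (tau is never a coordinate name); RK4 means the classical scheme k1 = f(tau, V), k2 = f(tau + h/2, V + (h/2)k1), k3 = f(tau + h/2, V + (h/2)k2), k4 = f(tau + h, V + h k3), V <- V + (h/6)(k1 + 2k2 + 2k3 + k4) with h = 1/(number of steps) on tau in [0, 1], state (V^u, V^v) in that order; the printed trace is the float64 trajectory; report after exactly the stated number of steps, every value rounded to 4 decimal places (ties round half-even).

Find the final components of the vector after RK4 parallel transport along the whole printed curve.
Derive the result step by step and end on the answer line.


gamma'(tau) = (-tau, -1/3); f(tau, V)^k = -Gamma^k_ij(gamma(tau)) gamma'^i(tau) V^j; h = 1/4; intermediate values shown to 6 dp
curve data and Christoffel symbols at the stage parameters:
  tau = 0.000000: gamma = (0.125000, 0.250000), gamma' = (0.000000, -0.333333); Gamma_uuu = 0.389990, Gamma_uuv = 0.107524, Gamma_uvv = 0.068232, Gamma_vuu = -4.777473, Gamma_vuv = -0.060860, Gamma_vvv = 0.093952
  tau = 0.125000: gamma = (0.117188, 0.208333), gamma' = (-0.125000, -0.333333); Gamma_uuu = 0.354533, Gamma_uuv = 0.079848, Gamma_uvv = 0.055682, Gamma_vuu = -4.281865, Gamma_vuv = -0.024654, Gamma_vvv = 0.062399
  tau = 0.250000: gamma = (0.093750, 0.166667), gamma' = (-0.250000, -0.333333); Gamma_uuu = 0.308151, Gamma_uuv = 0.050153, Gamma_uvv = 0.043134, Gamma_vuu = -3.529482, Gamma_vuv = -0.023918, Gamma_vvv = 0.048448
  tau = 0.375000: gamma = (0.054688, 0.125000), gamma' = (-0.375000, -0.333333); Gamma_uuu = 0.237413, Gamma_uuv = 0.022209, Gamma_uvv = 0.028976, Gamma_vuu = -2.596005, Gamma_vuv = -0.053593, Gamma_vvv = 0.054496
  tau = 0.500000: gamma = (0.000000, 0.083333), gamma' = (-0.500000, -0.333333); Gamma_uuu = 0.127656, Gamma_uuv = 0.001104, Gamma_uvv = 0.011426, Gamma_vuu = -1.545121, Gamma_vuv = -0.110347, Gamma_vvv = 0.082732
  tau = 0.625000: gamma = (-0.070312, 0.041667), gamma' = (-0.625000, -0.333333); Gamma_uuu = -0.027809, Gamma_uuv = -0.007234, Gamma_uvv = -0.010821, Gamma_vuu = -0.449677, Gamma_vuv = -0.193740, Gamma_vvv = 0.133700
  tau = 0.750000: gamma = (-0.156250, 0.000000), gamma' = (-0.750000, -0.333333); Gamma_uuu = -0.215979, Gamma_uuv = 0.001944, Gamma_uvv = -0.037262, Gamma_vuu = 0.573714, Gamma_vuv = -0.302100, Gamma_vvv = 0.202450
  tau = 0.875000: gamma = (-0.257812, -0.041667), gamma' = (-0.875000, -0.333333); Gamma_uuu = -0.400380, Gamma_uuv = 0.028742, Gamma_uvv = -0.064428, Gamma_vuu = 1.349325, Gamma_vuv = -0.422615, Gamma_vvv = 0.274637
  tau = 1.000000: gamma = (-0.375000, -0.083333), gamma' = (-1.000000, -0.333333); Gamma_uuu = -0.540615, Gamma_uuv = 0.066944, Gamma_uvv = -0.086998, Gamma_vuu = 1.699969, Gamma_vuv = -0.525473, Gamma_vvv = 0.329512
step 0: V^u = 0.1250, V^v = 0.8750
step 1: k1 = (0.024381, 0.024867), k2 = (0.034145, -0.054029), k3 = (0.033950, -0.054867), k4 = (0.035698, -0.110091); V <- V + (h/6)(k1 + 2k2 + 2k3 + k4): V^u = 0.1332, V^v = 0.8624
step 2: k1 = (0.035698, -0.109804), k2 = (0.028538, -0.138091), k3 = (0.028388, -0.137197), k4 = (0.012616, -0.136382); V <- V + (h/6)(k1 + 2k2 + 2k3 + k4): V^u = 0.1399, V^v = 0.8292
step 3: k1 = (0.012599, -0.136137), k2 = (-0.009402, -0.111057), k3 = (-0.009373, -0.110346), k4 = (-0.030986, -0.082178); V <- V + (h/6)(k1 + 2k2 + 2k3 + k4): V^u = 0.1376, V^v = 0.8016
step 4: k1 = (-0.030988, -0.082180), k2 = (-0.042662, -0.081138), k3 = (-0.042165, -0.082691), k4 = (-0.036224, -0.130846); V <- V + (h/6)(k1 + 2k2 + 2k3 + k4): V^u = 0.1277, V^v = 0.7791

Answer: V^u = 0.1277, V^v = 0.7791


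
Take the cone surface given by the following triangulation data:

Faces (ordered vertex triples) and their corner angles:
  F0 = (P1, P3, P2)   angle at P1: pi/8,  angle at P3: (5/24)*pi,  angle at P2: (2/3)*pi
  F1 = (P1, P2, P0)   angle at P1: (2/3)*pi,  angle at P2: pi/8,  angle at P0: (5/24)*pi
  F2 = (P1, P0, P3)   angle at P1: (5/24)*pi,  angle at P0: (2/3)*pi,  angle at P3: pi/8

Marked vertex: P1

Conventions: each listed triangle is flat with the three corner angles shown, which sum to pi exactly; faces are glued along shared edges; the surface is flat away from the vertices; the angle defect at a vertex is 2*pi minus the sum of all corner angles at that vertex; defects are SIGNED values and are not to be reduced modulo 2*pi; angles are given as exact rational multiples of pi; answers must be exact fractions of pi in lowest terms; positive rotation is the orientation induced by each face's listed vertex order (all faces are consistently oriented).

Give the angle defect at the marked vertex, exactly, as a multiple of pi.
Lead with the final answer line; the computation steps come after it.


Answer: defect(P1) = pi

Sum of corner angles at P1: pi
defect = 2*pi - pi


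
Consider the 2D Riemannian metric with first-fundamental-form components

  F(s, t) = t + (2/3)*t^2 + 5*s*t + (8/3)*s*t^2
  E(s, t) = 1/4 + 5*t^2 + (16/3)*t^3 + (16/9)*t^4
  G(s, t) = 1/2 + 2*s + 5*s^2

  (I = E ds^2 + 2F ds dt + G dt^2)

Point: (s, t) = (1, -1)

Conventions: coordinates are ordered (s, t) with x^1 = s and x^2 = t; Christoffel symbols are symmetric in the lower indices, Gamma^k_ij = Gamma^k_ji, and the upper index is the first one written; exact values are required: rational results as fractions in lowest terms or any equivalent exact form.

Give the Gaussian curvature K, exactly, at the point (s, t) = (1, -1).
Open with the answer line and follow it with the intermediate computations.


Answer: K = -72856/162409

E = 61/36, F = -8/3, G = 15/2, EG - F^2 = 403/72 at the point
E_s = 0, E_t = -10/9, F_s = -7/3, F_t = -2/3, G_s = 12, G_t = 0
E_tt = -2/3, F_st = -1/3, G_ss = 10
Evaluate Brioschi's two determinant matrices M1, M2 and divide by (EG - F^2)^2.
M1 = [[-E_tt/2 + F_st - G_ss/2, E_s/2, F_s - E_t/2], [F_t - G_s/2, E, F], [G_t/2, F, G]] = [[-5, 0, -16/9], [-20/3, 61/36, -8/3], [0, -8/3, 15/2]]; det M1 = -38615/648
M2 = [[0, E_t/2, G_s/2], [E_t/2, E, F], [G_s/2, F, G]] = [[0, -5/9, 6], [-5/9, 61/36, -8/3], [6, -8/3, 15/2]]; det M2 = -2459/54
det M1 - det M2 = -9107/648; K = -9107/648 / (403/72)^2 = -72856/162409


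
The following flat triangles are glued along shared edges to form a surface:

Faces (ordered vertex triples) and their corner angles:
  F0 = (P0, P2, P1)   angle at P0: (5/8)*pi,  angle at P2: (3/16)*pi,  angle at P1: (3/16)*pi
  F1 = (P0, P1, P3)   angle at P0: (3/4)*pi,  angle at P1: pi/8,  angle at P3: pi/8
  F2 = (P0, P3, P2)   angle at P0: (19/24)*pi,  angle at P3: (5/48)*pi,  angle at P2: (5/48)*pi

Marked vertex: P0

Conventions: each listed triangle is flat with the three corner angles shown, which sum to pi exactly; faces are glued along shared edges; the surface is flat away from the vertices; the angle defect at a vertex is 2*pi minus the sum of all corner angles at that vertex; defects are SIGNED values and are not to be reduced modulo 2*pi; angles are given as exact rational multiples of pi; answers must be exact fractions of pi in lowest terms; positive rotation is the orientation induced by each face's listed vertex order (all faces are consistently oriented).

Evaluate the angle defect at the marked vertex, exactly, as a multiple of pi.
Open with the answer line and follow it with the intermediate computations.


Answer: defect(P0) = -pi/6

Sum of corner angles at P0: (13/6)*pi
defect = 2*pi - (13/6)*pi


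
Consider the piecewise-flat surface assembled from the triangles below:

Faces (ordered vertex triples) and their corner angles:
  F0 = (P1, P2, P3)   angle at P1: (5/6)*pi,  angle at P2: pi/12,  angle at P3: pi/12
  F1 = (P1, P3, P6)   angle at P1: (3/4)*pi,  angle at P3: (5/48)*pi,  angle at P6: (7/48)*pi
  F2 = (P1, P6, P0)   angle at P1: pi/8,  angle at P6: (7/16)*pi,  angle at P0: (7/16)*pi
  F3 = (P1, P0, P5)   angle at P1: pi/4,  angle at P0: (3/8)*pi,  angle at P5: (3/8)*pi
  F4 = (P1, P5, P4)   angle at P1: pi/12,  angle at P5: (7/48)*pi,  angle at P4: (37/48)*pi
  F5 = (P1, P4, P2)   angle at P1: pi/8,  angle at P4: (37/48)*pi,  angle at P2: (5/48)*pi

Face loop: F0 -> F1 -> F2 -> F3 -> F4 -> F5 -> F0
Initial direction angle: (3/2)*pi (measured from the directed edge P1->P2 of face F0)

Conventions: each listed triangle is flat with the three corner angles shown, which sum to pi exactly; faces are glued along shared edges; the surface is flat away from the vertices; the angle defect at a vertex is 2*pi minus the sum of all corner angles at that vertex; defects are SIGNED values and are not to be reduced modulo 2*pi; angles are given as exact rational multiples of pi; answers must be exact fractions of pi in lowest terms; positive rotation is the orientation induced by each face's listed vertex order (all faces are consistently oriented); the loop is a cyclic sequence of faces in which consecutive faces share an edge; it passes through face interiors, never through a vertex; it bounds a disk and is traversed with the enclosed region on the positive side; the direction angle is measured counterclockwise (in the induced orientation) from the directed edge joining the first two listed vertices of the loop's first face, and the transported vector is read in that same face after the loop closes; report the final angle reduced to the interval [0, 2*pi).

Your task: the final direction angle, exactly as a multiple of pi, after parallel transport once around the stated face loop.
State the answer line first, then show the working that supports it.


Answer: final direction angle = (4/3)*pi

enclosed vertex P1: corner angles sum to (13/6)*pi, defect = 2*pi - (13/6)*pi = -pi/6
by Gauss-Bonnet the loop rotates the vector by the enclosed defect sum (positive orientation, mod 2*pi)
final angle = (3/2)*pi - pi/6 = (4/3)*pi (mod 2*pi)


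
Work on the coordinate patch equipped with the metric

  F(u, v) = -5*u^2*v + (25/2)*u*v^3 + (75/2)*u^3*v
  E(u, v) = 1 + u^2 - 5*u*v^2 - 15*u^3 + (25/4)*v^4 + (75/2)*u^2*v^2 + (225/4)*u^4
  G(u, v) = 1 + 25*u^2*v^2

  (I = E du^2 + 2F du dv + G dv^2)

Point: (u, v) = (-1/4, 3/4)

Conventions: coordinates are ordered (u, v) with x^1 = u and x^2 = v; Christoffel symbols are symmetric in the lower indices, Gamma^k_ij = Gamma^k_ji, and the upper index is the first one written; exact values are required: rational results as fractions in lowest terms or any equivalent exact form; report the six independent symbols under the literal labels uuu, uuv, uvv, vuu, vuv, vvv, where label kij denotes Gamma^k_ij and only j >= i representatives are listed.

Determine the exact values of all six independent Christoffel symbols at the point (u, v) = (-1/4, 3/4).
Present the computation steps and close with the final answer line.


E = 353/64, F = -255/128, G = 481/256 at the point
E_u = -323/16, E_v = 255/16, F_u = 795/64, F_v = -395/64, G_u = -225/32, G_v = 75/32
EG - F^2 = 1637/256;  g^inv = (256/1637) * [[481/256, 255/128], [255/128, 353/64]]
first-kind symbols [ij,l] = (1/2)(d_i g_jl + d_j g_il - d_l g_ij): [uu,u] = E_u/2 = -323/32, [uu,v] = F_u - E_v/2 = 285/64, [uv,u] = E_v/2 = 255/32, [uv,v] = G_u/2 = -225/64, [vv,u] = F_v - G_u/2 = -85/32, [vv,v] = G_v/2 = 75/64
Gamma^u_ij = (G*[ij,u] - F*[ij,v])/(EG - F^2), Gamma^v_ij = (E*[ij,v] - F*[ij,u])/(EG - F^2)

Answer: Gamma_uuu = -2584/1637, Gamma_uuv = 2040/1637, Gamma_uvv = -680/1637, Gamma_vuu = 1140/1637, Gamma_vuv = -900/1637, Gamma_vvv = 300/1637


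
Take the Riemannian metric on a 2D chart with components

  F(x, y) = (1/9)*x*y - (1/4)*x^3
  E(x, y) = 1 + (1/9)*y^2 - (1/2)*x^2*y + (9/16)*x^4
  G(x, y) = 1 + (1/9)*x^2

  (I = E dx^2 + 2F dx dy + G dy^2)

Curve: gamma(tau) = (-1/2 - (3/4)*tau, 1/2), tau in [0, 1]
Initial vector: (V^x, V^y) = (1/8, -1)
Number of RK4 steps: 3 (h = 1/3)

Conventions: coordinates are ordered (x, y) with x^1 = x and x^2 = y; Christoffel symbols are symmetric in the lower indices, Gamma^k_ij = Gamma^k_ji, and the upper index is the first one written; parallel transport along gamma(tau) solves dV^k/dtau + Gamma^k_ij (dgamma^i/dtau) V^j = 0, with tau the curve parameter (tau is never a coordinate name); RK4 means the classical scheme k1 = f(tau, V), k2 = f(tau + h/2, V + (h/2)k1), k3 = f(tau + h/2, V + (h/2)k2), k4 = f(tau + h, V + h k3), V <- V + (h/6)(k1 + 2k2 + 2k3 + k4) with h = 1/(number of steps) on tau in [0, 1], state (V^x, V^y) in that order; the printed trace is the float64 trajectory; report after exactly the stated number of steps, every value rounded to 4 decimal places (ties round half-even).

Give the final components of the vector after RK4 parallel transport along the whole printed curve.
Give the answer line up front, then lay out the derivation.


Answer: V^x = 0.1512, V^y = -0.9770

gamma'(tau) = (-3/4, 0); f(tau, V)^k = -Gamma^k_ij(gamma(tau)) gamma'^i(tau) V^j; h = 1/3; intermediate values shown to 6 dp
curve data and Christoffel symbols at the stage parameters:
  tau = 0.000000: gamma = (-0.500000, 0.500000), gamma' = (-0.750000, 0.000000); Gamma_xxx = -0.015196, Gamma_xxy = -0.006754, Gamma_xyy = 0.000000, Gamma_yxx = -0.121570, Gamma_yxy = -0.054031, Gamma_yyy = 0.000000
  tau = 0.166667: gamma = (-0.625000, 0.500000), gamma' = (-0.750000, 0.000000); Gamma_xxx = -0.111774, Gamma_xxy = -0.039742, Gamma_xyy = 0.000000, Gamma_yxx = -0.184369, Gamma_yxy = -0.065554, Gamma_yyy = 0.000000
  tau = 0.333333: gamma = (-0.750000, 0.500000), gamma' = (-0.750000, 0.000000); Gamma_xxx = -0.254613, Gamma_xxy = -0.075441, Gamma_xyy = 0.000000, Gamma_yxx = -0.249417, Gamma_yxy = -0.073901, Gamma_yyy = 0.000000
  tau = 0.500000: gamma = (-0.875000, 0.500000), gamma' = (-0.750000, 0.000000); Gamma_xxx = -0.427530, Gamma_xxy = -0.108579, Gamma_xyy = 0.000000, Gamma_yxx = -0.305964, Gamma_yxy = -0.077705, Gamma_yyy = 0.000000
  tau = 0.666667: gamma = (-1.000000, 0.500000), gamma' = (-0.750000, 0.000000); Gamma_xxx = -0.602871, Gamma_xxy = -0.133971, Gamma_xyy = 0.000000, Gamma_yxx = -0.344498, Gamma_yxy = -0.076555, Gamma_yyy = 0.000000
  tau = 0.833333: gamma = (-1.125000, 0.500000), gamma' = (-0.750000, 0.000000); Gamma_xxx = -0.753307, Gamma_xxy = -0.148801, Gamma_xyy = 0.000000, Gamma_yxx = -0.360986, Gamma_yxy = -0.071306, Gamma_yyy = 0.000000
  tau = 1.000000: gamma = (-1.250000, 0.500000), gamma' = (-0.750000, 0.000000); Gamma_xxx = -0.862966, Gamma_xxy = -0.153416, Gamma_xyy = 0.000000, Gamma_yxx = -0.357706, Gamma_yxy = -0.063592, Gamma_yyy = 0.000000
step 0: V^x = 0.1250, V^y = -1.0000
step 1: k1 = (0.003641, 0.029126), k2 = (0.019132, 0.031558), k3 = (0.018903, 0.031181), k4 = (0.030919, 0.030288); V <- V + (h/6)(k1 + 2k2 + 2k3 + k4): V^x = 0.1311, V^y = -0.9897
step 2: k1 = (0.030956, 0.030324), k2 = (0.036480, 0.026107), k3 = (0.036242, 0.025937), k4 = (0.033817, 0.019324); V <- V + (h/6)(k1 + 2k2 + 2k3 + k4): V^x = 0.1428, V^y = -0.9812
step 3: k1 = (0.034009, 0.019434), k2 = (0.025244, 0.012097), k3 = (0.026206, 0.012558), k4 = (0.014322, 0.005937); V <- V + (h/6)(k1 + 2k2 + 2k3 + k4): V^x = 0.1512, V^y = -0.9770


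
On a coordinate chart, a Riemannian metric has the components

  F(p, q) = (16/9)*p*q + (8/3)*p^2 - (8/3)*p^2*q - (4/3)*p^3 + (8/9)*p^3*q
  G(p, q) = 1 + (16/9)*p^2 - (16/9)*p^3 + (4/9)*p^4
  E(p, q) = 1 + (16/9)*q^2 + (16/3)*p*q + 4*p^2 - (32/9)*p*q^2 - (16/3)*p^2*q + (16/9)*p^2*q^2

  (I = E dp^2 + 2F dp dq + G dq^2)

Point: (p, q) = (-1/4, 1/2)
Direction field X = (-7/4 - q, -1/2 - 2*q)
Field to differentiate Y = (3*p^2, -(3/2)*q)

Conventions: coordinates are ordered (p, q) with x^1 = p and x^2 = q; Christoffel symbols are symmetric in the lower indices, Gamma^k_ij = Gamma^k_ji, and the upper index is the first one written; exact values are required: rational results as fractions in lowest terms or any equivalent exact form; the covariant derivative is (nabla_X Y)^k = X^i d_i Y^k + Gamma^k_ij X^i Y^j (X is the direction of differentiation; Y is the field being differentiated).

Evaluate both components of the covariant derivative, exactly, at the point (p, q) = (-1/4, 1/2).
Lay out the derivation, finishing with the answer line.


E = 10/9, F = -1/8, G = 73/64 at the point
E_p = 8/9, E_q = 10/9, F_p = 1/18, F_q = -5/8, G_p = -5/4, G_q = 0
EG - F^2 = 721/576;  g^inv = (576/721) * [[73/64, 1/8], [1/8, 10/9]]
first-kind symbols [ij,l] = (1/2)(d_i g_jl + d_j g_il - d_l g_ij): [pp,p] = E_p/2 = 4/9, [pp,q] = F_p - E_q/2 = -1/2, [pq,p] = E_q/2 = 5/9, [pq,q] = G_p/2 = -5/8, [qq,p] = F_q - G_p/2 = 0, [qq,q] = G_q/2 = 0
Gamma^p_ij = (G*[ij,p] - F*[ij,q])/(EG - F^2), Gamma^q_ij = (E*[ij,q] - F*[ij,p])/(EG - F^2)
Gamma_ppp = 256/721, Gamma_ppq = 320/721, Gamma_pqq = 0, Gamma_qpp = -288/721, Gamma_qpq = -360/721, Gamma_qqq = 0
X = (-9/4, -3/2), Y = (3/16, -3/4) at the point

Answer: (nabla_X Y)^p = 22203/5768, (nabla_X Y)^q = 2475/1442


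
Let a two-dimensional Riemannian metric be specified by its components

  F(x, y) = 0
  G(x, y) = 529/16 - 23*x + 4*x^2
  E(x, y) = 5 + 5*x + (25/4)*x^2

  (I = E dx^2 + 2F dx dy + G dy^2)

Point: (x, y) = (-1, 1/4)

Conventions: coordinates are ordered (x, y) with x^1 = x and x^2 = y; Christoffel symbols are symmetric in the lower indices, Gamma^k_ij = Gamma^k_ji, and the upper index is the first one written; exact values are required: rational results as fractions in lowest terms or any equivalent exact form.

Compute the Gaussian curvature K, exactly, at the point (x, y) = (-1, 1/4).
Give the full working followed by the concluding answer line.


E = 25/4, F = 0, G = 961/16, EG - F^2 = 24025/64 at the point
E_x = -15/2, E_y = 0, F_x = 0, F_y = 0, G_x = -31, G_y = 0
E_yy = 0, F_xy = 0, G_xx = 8
Compute both Brioschi determinants and normalise by (EG - F^2)^2.
M1 = [[-E_yy/2 + F_xy - G_xx/2, E_x/2, F_x - E_y/2], [F_y - G_x/2, E, F], [G_y/2, F, G]] = [[-4, -15/4, 0], [31/2, 25/4, 0], [0, 0, 961/16]]; det M1 = 254665/128
M2 = [[0, E_y/2, G_x/2], [E_y/2, E, F], [G_x/2, F, G]] = [[0, 0, -31/2], [0, 25/4, 0], [-31/2, 0, 961/16]]; det M2 = -24025/16
det M1 - det M2 = 446865/128; K = 446865/128 / (24025/64)^2 = 96/3875

Answer: K = 96/3875


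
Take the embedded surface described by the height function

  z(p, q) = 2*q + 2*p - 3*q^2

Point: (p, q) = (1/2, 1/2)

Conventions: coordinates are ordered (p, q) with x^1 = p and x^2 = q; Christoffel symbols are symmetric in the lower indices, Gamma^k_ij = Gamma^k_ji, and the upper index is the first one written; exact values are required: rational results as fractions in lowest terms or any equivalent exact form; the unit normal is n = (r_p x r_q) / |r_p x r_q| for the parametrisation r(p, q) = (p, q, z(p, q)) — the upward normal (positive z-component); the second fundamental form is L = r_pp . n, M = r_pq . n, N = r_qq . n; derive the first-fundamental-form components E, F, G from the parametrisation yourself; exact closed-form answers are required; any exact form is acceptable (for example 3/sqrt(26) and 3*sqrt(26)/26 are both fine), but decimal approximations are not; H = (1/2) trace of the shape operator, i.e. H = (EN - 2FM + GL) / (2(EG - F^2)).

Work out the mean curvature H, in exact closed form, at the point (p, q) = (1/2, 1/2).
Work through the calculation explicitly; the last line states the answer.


z_p = 2, z_q = -1, z_pp = 0, z_pq = 0, z_qq = -6
E = 5, F = -2, G = 2; answer radicand W^2 = 6
unnormalised second-form numerators: l = 0, m = 0, n = -6; L = l/sqrt(6), and similarly M = m/sqrt(W^2), N = n/sqrt(W^2)
H = (E*n - 2*F*m + G*l) / (2*(EG - F^2)*sqrt(W^2)); E*n - 2*F*m + G*l = -30, EG - F^2 = 6, so H = (-5/2)/sqrt(6)

Answer: H = -5*sqrt(6)/12


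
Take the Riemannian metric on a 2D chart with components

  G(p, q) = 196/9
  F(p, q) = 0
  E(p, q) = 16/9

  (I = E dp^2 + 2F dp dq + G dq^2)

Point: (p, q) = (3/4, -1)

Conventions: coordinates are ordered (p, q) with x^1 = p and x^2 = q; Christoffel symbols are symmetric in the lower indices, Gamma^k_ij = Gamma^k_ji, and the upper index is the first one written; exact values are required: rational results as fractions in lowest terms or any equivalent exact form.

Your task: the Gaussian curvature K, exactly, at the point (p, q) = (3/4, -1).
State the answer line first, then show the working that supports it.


Answer: K = 0

E = 16/9, F = 0, G = 196/9, EG - F^2 = 3136/81 at the point
E_p = 0, E_q = 0, F_p = 0, F_q = 0, G_p = 0, G_q = 0
E_qq = 0, F_pq = 0, G_pp = 0
Using the Brioschi determinant formula for K from the metric derivatives:
M1 = [[-E_qq/2 + F_pq - G_pp/2, E_p/2, F_p - E_q/2], [F_q - G_p/2, E, F], [G_q/2, F, G]] = [[0, 0, 0], [0, 16/9, 0], [0, 0, 196/9]]; det M1 = 0
M2 = [[0, E_q/2, G_p/2], [E_q/2, E, F], [G_p/2, F, G]] = [[0, 0, 0], [0, 16/9, 0], [0, 0, 196/9]]; det M2 = 0
det M1 - det M2 = 0; K = 0 / (3136/81)^2 = 0


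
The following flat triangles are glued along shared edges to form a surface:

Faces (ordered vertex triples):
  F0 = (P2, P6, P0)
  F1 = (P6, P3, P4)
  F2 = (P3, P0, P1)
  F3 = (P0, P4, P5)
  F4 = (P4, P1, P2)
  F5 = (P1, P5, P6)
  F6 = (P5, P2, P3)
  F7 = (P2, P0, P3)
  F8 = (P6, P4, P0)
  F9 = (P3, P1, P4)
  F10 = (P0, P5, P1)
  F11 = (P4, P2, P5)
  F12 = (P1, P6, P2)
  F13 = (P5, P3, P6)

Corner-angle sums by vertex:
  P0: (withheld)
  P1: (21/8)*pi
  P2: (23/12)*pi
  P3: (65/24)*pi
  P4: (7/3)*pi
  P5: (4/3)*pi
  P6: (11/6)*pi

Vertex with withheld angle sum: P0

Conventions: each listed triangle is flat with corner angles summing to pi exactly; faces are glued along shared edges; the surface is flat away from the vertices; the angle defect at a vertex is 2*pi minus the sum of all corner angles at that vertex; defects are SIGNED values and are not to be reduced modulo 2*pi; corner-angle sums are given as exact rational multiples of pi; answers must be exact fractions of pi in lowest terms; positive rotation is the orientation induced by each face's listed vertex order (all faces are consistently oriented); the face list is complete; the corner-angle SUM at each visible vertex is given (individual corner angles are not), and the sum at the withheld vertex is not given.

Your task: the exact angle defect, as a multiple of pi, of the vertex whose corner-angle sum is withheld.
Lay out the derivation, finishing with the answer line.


V = 7, E = 21, F = 14; chi = V - E + F = 0
Gauss-Bonnet: total defect = 2*pi*chi = 0; visible defects sum to (-3/4)*pi

Answer: defect(P0) = (3/4)*pi


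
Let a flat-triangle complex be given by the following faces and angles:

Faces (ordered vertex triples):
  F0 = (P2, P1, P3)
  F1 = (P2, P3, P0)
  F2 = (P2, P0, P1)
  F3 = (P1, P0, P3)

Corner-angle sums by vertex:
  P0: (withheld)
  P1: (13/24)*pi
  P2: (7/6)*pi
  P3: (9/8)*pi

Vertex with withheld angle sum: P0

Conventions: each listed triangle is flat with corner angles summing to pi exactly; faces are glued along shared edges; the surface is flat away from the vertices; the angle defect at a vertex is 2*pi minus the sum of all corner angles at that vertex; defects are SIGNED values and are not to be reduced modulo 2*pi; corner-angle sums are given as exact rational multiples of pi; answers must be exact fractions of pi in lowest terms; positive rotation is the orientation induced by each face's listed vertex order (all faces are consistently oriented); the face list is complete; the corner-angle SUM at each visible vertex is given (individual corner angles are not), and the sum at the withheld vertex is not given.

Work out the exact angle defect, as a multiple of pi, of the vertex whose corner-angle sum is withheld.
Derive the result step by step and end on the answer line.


V = 4, E = 6, F = 4; chi = V - E + F = 2
Gauss-Bonnet: total defect = 2*pi*chi = 4*pi; visible defects sum to (19/6)*pi

Answer: defect(P0) = (5/6)*pi


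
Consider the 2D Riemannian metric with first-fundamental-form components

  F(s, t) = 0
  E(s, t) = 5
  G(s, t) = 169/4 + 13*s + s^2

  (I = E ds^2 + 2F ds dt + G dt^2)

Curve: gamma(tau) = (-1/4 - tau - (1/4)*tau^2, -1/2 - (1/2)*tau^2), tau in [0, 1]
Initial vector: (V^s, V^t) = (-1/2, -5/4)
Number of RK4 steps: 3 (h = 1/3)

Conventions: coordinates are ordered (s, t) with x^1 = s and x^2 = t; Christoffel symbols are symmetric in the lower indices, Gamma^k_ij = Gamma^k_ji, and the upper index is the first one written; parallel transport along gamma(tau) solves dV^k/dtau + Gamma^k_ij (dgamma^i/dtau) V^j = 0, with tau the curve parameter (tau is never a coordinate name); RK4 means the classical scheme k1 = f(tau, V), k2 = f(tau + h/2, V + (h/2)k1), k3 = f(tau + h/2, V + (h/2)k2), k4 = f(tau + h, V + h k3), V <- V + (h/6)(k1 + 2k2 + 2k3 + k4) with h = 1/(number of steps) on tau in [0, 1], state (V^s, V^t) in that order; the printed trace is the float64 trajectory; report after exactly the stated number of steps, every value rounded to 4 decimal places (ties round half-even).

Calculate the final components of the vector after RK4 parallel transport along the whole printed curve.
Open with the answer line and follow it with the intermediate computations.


Answer: V^s = 0.2872, V^t = -1.5732

gamma'(tau) = (-1 - (1/2)*tau, -tau); f(tau, V)^k = -Gamma^k_ij(gamma(tau)) gamma'^i(tau) V^j; h = 1/3; intermediate values shown to 6 dp
curve data and Christoffel symbols at the stage parameters:
  tau = 0.000000: gamma = (-0.250000, -0.500000), gamma' = (-1.000000, 0.000000); Gamma_sss = 0.000000, Gamma_sst = 0.000000, Gamma_stt = -1.250000, Gamma_tss = 0.000000, Gamma_tst = 0.160000, Gamma_ttt = 0.000000
  tau = 0.166667: gamma = (-0.423611, -0.513889), gamma' = (-1.083333, -0.166667); Gamma_sss = 0.000000, Gamma_sst = 0.000000, Gamma_stt = -1.215278, Gamma_tss = 0.000000, Gamma_tst = 0.164571, Gamma_ttt = 0.000000
  tau = 0.333333: gamma = (-0.611111, -0.555556), gamma' = (-1.166667, -0.333333); Gamma_sss = 0.000000, Gamma_sst = 0.000000, Gamma_stt = -1.177778, Gamma_tss = 0.000000, Gamma_tst = 0.169811, Gamma_ttt = 0.000000
  tau = 0.500000: gamma = (-0.812500, -0.625000), gamma' = (-1.250000, -0.500000); Gamma_sss = 0.000000, Gamma_sst = 0.000000, Gamma_stt = -1.137500, Gamma_tss = 0.000000, Gamma_tst = 0.175824, Gamma_ttt = 0.000000
  tau = 0.666667: gamma = (-1.027778, -0.722222), gamma' = (-1.333333, -0.666667); Gamma_sss = 0.000000, Gamma_sst = 0.000000, Gamma_stt = -1.094444, Gamma_tss = 0.000000, Gamma_tst = 0.182741, Gamma_ttt = 0.000000
  tau = 0.833333: gamma = (-1.256944, -0.847222), gamma' = (-1.416667, -0.833333); Gamma_sss = 0.000000, Gamma_sst = 0.000000, Gamma_stt = -1.048611, Gamma_tss = 0.000000, Gamma_tst = 0.190728, Gamma_ttt = 0.000000
  tau = 1.000000: gamma = (-1.500000, -1.000000), gamma' = (-1.500000, -1.000000); Gamma_sss = 0.000000, Gamma_sst = 0.000000, Gamma_stt = -1.000000, Gamma_tss = 0.000000, Gamma_tst = 0.200000, Gamma_ttt = 0.000000
step 0: V^s = -0.5000, V^t = -1.2500
step 1: k1 = (0.000000, -0.200000), k2 = (0.259934, -0.242514), k3 = (0.261370, -0.242589), k4 = (0.522487, -0.287032); V <- V + (h/6)(k1 + 2k2 + 2k3 + k4): V^s = -0.4131, V^t = -1.3310
step 2: k1 = (0.522524, -0.287061), k2 = (0.784193, -0.331689), k3 = (0.788424, -0.329490), k4 = (1.051241, -0.369359); V <- V + (h/6)(k1 + 2k2 + 2k3 + k4): V^s = -0.1509, V^t = -1.4409
step 3: k1 = (1.051316, -0.369462), k2 = (1.312919, -0.402097), k3 = (1.317672, -0.396636), k4 = (1.573102, -0.414262); V <- V + (h/6)(k1 + 2k2 + 2k3 + k4): V^s = 0.2872, V^t = -1.5732


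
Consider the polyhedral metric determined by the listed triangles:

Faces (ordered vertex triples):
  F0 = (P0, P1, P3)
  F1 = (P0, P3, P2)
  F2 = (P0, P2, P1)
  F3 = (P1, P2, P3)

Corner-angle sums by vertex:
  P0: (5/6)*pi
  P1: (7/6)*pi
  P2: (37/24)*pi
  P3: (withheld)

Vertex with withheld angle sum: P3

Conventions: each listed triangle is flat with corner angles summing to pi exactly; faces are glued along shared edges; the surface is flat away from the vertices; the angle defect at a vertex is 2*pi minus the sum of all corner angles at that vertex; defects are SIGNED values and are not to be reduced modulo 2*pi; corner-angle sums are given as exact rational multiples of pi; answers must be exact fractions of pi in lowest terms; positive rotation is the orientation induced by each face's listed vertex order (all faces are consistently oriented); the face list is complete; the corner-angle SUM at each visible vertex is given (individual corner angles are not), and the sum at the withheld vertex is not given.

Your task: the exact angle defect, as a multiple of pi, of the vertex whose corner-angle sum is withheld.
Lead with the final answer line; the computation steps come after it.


Answer: defect(P3) = (37/24)*pi

V = 4, E = 6, F = 4; chi = V - E + F = 2
Gauss-Bonnet: total defect = 2*pi*chi = 4*pi; visible defects sum to (59/24)*pi


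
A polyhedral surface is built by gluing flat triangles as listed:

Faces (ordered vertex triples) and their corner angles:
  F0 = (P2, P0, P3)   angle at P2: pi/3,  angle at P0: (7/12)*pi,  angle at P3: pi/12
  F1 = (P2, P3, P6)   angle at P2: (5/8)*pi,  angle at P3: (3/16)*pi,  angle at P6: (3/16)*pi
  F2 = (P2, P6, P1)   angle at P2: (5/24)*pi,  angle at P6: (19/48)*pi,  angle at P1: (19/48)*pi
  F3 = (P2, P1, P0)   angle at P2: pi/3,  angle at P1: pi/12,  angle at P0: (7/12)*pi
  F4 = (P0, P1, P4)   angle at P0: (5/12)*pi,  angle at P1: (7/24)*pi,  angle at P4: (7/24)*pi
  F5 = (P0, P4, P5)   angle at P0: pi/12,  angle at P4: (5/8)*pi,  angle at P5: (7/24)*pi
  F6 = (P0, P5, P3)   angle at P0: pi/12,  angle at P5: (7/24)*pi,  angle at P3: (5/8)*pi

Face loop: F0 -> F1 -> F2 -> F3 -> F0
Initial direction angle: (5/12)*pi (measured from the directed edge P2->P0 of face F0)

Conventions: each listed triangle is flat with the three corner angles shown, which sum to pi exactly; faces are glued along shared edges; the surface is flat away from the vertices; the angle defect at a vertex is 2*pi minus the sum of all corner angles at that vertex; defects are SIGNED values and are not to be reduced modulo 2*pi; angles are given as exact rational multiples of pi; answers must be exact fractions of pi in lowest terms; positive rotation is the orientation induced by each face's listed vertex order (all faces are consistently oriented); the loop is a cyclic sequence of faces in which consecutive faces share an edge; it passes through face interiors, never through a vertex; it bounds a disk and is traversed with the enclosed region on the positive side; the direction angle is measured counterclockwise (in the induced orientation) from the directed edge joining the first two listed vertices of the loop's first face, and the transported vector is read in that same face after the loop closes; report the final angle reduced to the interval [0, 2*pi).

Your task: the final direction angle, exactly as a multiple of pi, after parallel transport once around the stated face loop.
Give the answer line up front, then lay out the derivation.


Answer: final direction angle = (11/12)*pi

enclosed vertex P2: corner angles sum to (3/2)*pi, defect = 2*pi - (3/2)*pi = pi/2
the final direction is the initial angle plus the enclosed defects, taken mod 2*pi in the induced orientation
final angle = (5/12)*pi + pi/2 = (11/12)*pi (mod 2*pi)


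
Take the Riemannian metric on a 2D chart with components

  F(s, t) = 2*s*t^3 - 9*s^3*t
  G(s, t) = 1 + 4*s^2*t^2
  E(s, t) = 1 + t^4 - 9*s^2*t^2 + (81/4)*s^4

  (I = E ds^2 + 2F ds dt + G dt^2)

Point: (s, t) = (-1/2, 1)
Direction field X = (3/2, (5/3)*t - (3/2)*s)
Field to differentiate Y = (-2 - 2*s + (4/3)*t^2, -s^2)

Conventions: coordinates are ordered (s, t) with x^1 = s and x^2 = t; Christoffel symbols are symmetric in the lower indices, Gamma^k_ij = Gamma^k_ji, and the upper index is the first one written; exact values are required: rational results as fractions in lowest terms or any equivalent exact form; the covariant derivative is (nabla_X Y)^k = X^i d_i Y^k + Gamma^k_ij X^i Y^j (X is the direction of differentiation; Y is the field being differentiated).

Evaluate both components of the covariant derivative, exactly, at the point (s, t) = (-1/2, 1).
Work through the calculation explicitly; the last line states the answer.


E = 65/64, F = 1/8, G = 2 at the point
E_s = -9/8, E_t = -1/2, F_s = -19/4, F_t = -15/8, G_s = -4, G_t = 2
EG - F^2 = 129/64;  g^inv = (64/129) * [[2, -1/8], [-1/8, 65/64]]
first-kind symbols [ij,l] = (1/2)(d_i g_jl + d_j g_il - d_l g_ij): [ss,s] = E_s/2 = -9/16, [ss,t] = F_s - E_t/2 = -9/2, [st,s] = E_t/2 = -1/4, [st,t] = G_s/2 = -2, [tt,s] = F_t - G_s/2 = 1/8, [tt,t] = G_t/2 = 1
Gamma^s_ij = (G*[ij,s] - F*[ij,t])/(EG - F^2), Gamma^t_ij = (E*[ij,t] - F*[ij,s])/(EG - F^2)
Gamma_sss = -12/43, Gamma_sst = -16/129, Gamma_stt = 8/129, Gamma_tss = -96/43, Gamma_tst = -128/129, Gamma_ttt = 64/129
X = (3/2, 29/12), Y = (1/3, -1/4) at the point

Answer: (nabla_X Y)^s = 7463/2322, (nabla_X Y)^t = -797/2322
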